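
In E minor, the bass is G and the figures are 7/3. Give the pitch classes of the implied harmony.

The written figures 7/3 are shorthand for 7/5/3: the 5 is implied.
A third above G in this key is B.
A fifth above G in this key is D.
A seventh above G in this key is F#.
Together with the bass G, this spells G major seventh in root position.

G, B, D, F#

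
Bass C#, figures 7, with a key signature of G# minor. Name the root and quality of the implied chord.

The figures 7 indicate a seventh chord in root position.
In root position the bass is the root, so the root is C#.
The chord tones are C#, E, G#, B, giving C# minor seventh.

C# minor seventh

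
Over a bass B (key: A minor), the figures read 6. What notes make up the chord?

The written figures 6 are shorthand for 6/3: the 3 is implied.
A third above B in this key is D.
A sixth above B in this key is G.
Together with the bass B, this spells G major in first inversion.

B, D, G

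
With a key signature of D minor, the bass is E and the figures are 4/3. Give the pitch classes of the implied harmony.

The written figures 4/3 are shorthand for 6/4/3: the 6 is implied.
A third above E in this key is G.
A fourth above E in this key is A.
A sixth above E in this key is C.
Together with the bass E, this spells A minor seventh in second inversion.

E, G, A, C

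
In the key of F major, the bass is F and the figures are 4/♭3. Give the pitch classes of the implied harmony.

F, Ab, Bb, D

The written figures 4/♭3 are shorthand for 6/4/3: the 6 is implied.
A third above F in this key is A, lowered to Ab by the flat.
A fourth above F in this key is Bb.
A sixth above F in this key is D.
Together with the bass F, this spells Bb dominant seventh in second inversion.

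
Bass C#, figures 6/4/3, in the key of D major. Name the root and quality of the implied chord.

The figures 6/4/3 indicate a seventh chord in second inversion.
In second inversion the root lies a fourth above the bass: a fourth above C# in D major is F#.
The chord tones are C#, E, F#, A, giving F# minor seventh.

F# minor seventh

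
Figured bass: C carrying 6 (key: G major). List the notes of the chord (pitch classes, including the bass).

C, E, A

The written figures 6 are shorthand for 6/3: the 3 is implied.
A third above C in this key is E.
A sixth above C in this key is A.
Together with the bass C, this spells A minor in first inversion.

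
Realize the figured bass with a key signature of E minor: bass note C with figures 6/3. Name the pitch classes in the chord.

C, E, A

A third above C in this key is E.
A sixth above C in this key is A.
Together with the bass C, this spells A minor in first inversion.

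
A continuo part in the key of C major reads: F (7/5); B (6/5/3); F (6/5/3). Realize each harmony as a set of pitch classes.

F (7/5/3): F, A, C, E.
B (6/5/3): B, D, F, G.
F (6/5/3): F, A, C, D.

F, A, C, E | B, D, F, G | F, A, C, D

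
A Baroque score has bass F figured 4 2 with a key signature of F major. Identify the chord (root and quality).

The figures 4 2 indicate a seventh chord in third inversion.
In third inversion the root lies a second above the bass: a second above F in F major is G.
The chord tones are F, G, Bb, D, giving G minor seventh.

G minor seventh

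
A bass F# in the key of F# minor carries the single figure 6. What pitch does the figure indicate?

D

Counting 5 letter steps above F# lands on D; in F# minor, that letter is D.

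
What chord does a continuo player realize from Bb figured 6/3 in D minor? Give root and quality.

G minor

The figures 6/3 indicate a triad in first inversion.
In first inversion the root lies a sixth above the bass: a sixth above Bb in D minor is G.
The chord tones are Bb, D, G, giving G minor.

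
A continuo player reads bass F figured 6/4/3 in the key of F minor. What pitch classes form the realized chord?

F, Ab, Bb, Db

A third above F in this key is Ab.
A fourth above F in this key is Bb.
A sixth above F in this key is Db.
Together with the bass F, this spells Bb minor seventh in second inversion.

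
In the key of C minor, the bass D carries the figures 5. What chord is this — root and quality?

The figures 5 indicate a triad in root position.
In root position the bass is the root, so the root is D.
The chord tones are D, F, Ab, giving D diminished.

D diminished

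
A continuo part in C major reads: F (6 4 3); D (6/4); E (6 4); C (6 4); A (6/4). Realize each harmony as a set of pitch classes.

F, A, B, D | D, G, B | E, A, C | C, F, A | A, D, F

F (6/4/3): F, A, B, D.
D (6/4): D, G, B.
E (6/4): E, A, C.
C (6/4): C, F, A.
A (6/4): A, D, F.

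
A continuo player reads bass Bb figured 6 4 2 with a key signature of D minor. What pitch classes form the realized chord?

A second above Bb in this key is C.
A fourth above Bb in this key is E.
A sixth above Bb in this key is G.
Together with the bass Bb, this spells C dominant seventh in third inversion.

Bb, C, E, G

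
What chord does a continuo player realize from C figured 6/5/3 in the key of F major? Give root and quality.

A minor seventh

The figures 6/5/3 indicate a seventh chord in first inversion.
In first inversion the root lies a sixth above the bass: a sixth above C in F major is A.
The chord tones are C, E, G, A, giving A minor seventh.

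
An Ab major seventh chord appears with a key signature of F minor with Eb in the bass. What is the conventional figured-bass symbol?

4/3

Eb is the fifth of Ab major seventh, so the chord is in second inversion.
A seventh chord in second inversion is figured 6/4/3, conventionally abbreviated 4/3.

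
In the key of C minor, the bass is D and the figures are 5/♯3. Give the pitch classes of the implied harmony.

A third above D in this key is F, raised to F# by the sharp.
A fifth above D in this key is Ab.

D, F#, Ab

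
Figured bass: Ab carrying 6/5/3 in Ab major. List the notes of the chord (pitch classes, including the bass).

Ab, C, Eb, F

A third above Ab in this key is C.
A fifth above Ab in this key is Eb.
A sixth above Ab in this key is F.
Together with the bass Ab, this spells F minor seventh in first inversion.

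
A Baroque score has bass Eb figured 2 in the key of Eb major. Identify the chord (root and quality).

F minor seventh

The figures 2 indicate a seventh chord in third inversion.
In third inversion the root lies a second above the bass: a second above Eb in Eb major is F.
The chord tones are Eb, F, Ab, C, giving F minor seventh.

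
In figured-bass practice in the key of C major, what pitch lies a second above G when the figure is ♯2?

A#

Counting 1 letter step above G lands on A; in C major, that letter is A.
The #2 figure raises it a semitone, giving A#.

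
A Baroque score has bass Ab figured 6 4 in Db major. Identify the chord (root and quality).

The figures 6 4 indicate a triad in second inversion.
In second inversion the root lies a fourth above the bass: a fourth above Ab in Db major is Db.
The chord tones are Ab, Db, F, giving Db major.

Db major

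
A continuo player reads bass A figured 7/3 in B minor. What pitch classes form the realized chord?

A, C#, E, G

The written figures 7/3 are shorthand for 7/5/3: the 5 is implied.
A third above A in this key is C#.
A fifth above A in this key is E.
A seventh above A in this key is G.
Together with the bass A, this spells A dominant seventh in root position.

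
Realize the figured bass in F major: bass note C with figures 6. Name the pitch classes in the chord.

The written figures 6 are shorthand for 6/3: the 3 is implied.
A third above C in this key is E.
A sixth above C in this key is A.
Together with the bass C, this spells A minor in first inversion.

C, E, A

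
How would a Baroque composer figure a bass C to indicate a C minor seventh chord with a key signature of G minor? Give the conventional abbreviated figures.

7

C is the root of C minor seventh, so the chord is in root position.
A seventh chord in root position is figured 7/5/3, conventionally abbreviated 7.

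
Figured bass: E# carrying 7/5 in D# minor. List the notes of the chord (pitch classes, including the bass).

The written figures 7/5 are shorthand for 7/5/3: the 3 is implied.
A third above E# in this key is G#.
A fifth above E# in this key is B.
A seventh above E# in this key is D#.
Together with the bass E#, this spells E# half-diminished seventh in root position.

E#, G#, B, D#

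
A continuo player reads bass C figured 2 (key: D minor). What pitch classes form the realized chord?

C, D, F, A

The written figures 2 are shorthand for 6/4/2: the 6/4 are implied.
A second above C in this key is D.
A fourth above C in this key is F.
A sixth above C in this key is A.
Together with the bass C, this spells D minor seventh in third inversion.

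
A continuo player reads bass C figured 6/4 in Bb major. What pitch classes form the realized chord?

A fourth above C in this key is F.
A sixth above C in this key is A.
Together with the bass C, this spells F major in second inversion.

C, F, A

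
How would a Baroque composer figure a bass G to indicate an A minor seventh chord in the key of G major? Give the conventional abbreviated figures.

G is the seventh of A minor seventh, so the chord is in third inversion.
A seventh chord in third inversion is figured 6/4/2, conventionally abbreviated 4/2.

4/2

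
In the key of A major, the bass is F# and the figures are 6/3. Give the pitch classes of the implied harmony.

F#, A, D

A third above F# in this key is A.
A sixth above F# in this key is D.
Together with the bass F#, this spells D major in first inversion.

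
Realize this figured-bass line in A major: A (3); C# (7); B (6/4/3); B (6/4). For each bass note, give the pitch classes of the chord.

A (5/3): A, C#, E.
C# (7/5/3): C#, E, G#, B.
B (6/4/3): B, D, E, G#.
B (6/4): B, E, G#.

A, C#, E | C#, E, G#, B | B, D, E, G# | B, E, G#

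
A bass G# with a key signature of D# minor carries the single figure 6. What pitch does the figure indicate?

Counting 5 letter steps above G# lands on E; in D# minor, that letter is E#.

E#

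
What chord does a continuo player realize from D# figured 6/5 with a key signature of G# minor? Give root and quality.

B major seventh

The figures 6/5 indicate a seventh chord in first inversion.
In first inversion the root lies a sixth above the bass: a sixth above D# in G# minor is B.
The chord tones are D#, F#, A#, B, giving B major seventh.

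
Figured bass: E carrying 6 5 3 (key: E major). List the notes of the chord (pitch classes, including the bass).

E, G#, B, C#

A third above E in this key is G#.
A fifth above E in this key is B.
A sixth above E in this key is C#.
Together with the bass E, this spells C# minor seventh in first inversion.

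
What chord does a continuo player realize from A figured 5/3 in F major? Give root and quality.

A minor

The figures 5/3 indicate a triad in root position.
In root position the bass is the root, so the root is A.
The chord tones are A, C, E, giving A minor.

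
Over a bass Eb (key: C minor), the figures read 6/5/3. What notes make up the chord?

Eb, G, Bb, C

A third above Eb in this key is G.
A fifth above Eb in this key is Bb.
A sixth above Eb in this key is C.
Together with the bass Eb, this spells C minor seventh in first inversion.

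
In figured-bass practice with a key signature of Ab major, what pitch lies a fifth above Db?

Ab

Counting 4 letter steps above Db lands on A; in Ab major, that letter is Ab.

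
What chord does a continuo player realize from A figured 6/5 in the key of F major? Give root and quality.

The figures 6/5 indicate a seventh chord in first inversion.
In first inversion the root lies a sixth above the bass: a sixth above A in F major is F.
The chord tones are A, C, E, F, giving F major seventh.

F major seventh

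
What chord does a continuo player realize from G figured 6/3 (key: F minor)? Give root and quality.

The figures 6/3 indicate a triad in first inversion.
In first inversion the root lies a sixth above the bass: a sixth above G in F minor is Eb.
The chord tones are G, Bb, Eb, giving Eb major.

Eb major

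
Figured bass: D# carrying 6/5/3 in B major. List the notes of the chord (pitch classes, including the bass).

A third above D# in this key is F#.
A fifth above D# in this key is A#.
A sixth above D# in this key is B.
Together with the bass D#, this spells B major seventh in first inversion.

D#, F#, A#, B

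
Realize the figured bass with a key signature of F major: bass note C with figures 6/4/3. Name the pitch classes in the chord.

C, E, F, A

A third above C in this key is E.
A fourth above C in this key is F.
A sixth above C in this key is A.
Together with the bass C, this spells F major seventh in second inversion.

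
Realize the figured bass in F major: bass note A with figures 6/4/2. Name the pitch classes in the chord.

A, Bb, D, F

A second above A in this key is Bb.
A fourth above A in this key is D.
A sixth above A in this key is F.
Together with the bass A, this spells Bb major seventh in third inversion.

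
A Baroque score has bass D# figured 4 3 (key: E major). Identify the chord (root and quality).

G# minor seventh

The figures 4 3 indicate a seventh chord in second inversion.
In second inversion the root lies a fourth above the bass: a fourth above D# in E major is G#.
The chord tones are D#, F#, G#, B, giving G# minor seventh.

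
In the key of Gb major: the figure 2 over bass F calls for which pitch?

Counting 1 letter step above F lands on G; in Gb major, that letter is Gb.

Gb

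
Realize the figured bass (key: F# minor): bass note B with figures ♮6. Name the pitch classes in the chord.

The written figures ♮6 are shorthand for 6/3: the 3 is implied.
A third above B in this key is D.
A sixth above B in this key is G#, made natural (G) by the ♮ figure.
Together with the bass B, this spells G major in first inversion.

B, D, G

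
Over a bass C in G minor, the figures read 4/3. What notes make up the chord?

The written figures 4/3 are shorthand for 6/4/3: the 6 is implied.
A third above C in this key is Eb.
A fourth above C in this key is F.
A sixth above C in this key is A.
Together with the bass C, this spells F dominant seventh in second inversion.

C, Eb, F, A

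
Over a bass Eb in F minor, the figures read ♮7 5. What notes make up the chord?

Eb, G, Bb, D

The written figures ♮7 5 are shorthand for 7/5/3: the 3 is implied.
A third above Eb in this key is G.
A fifth above Eb in this key is Bb.
A seventh above Eb in this key is Db, made natural (D) by the ♮ figure.
Together with the bass Eb, this spells Eb major seventh in root position.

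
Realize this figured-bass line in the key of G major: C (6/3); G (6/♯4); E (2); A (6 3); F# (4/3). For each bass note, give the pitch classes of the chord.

C (6/3): C, E, A.
G (6/#4): G, C#, E.
E (6/4/2): E, F#, A, C.
A (6/3): A, C, F#.
F# (6/4/3): F#, A, B, D.

C, E, A | G, C#, E | E, F#, A, C | A, C, F# | F#, A, B, D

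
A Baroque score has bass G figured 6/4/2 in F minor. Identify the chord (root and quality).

The figures 6/4/2 indicate a seventh chord in third inversion.
In third inversion the root lies a second above the bass: a second above G in F minor is Ab.
The chord tones are G, Ab, C, Eb, giving Ab major seventh.

Ab major seventh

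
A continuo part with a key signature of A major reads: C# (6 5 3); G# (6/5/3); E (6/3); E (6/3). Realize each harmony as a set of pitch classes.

C#, E, G#, A | G#, B, D, E | E, G#, C# | E, G#, C#

C# (6/5/3): C#, E, G#, A.
G# (6/5/3): G#, B, D, E.
E (6/3): E, G#, C#.
E (6/3): E, G#, C#.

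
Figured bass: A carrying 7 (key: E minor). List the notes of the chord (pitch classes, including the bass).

A, C, E, G

The written figures 7 are shorthand for 7/5/3: the 5/3 are implied.
A third above A in this key is C.
A fifth above A in this key is E.
A seventh above A in this key is G.
Together with the bass A, this spells A minor seventh in root position.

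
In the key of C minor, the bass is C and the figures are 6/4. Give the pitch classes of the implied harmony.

A fourth above C in this key is F.
A sixth above C in this key is Ab.
Together with the bass C, this spells F minor in second inversion.

C, F, Ab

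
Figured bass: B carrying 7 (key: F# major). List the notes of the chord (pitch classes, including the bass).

The written figures 7 are shorthand for 7/5/3: the 5/3 are implied.
A third above B in this key is D#.
A fifth above B in this key is F#.
A seventh above B in this key is A#.
Together with the bass B, this spells B major seventh in root position.

B, D#, F#, A#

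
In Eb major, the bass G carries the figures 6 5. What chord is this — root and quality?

Eb major seventh

The figures 6 5 indicate a seventh chord in first inversion.
In first inversion the root lies a sixth above the bass: a sixth above G in Eb major is Eb.
The chord tones are G, Bb, D, Eb, giving Eb major seventh.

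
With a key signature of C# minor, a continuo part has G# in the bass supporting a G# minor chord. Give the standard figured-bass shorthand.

G# is the root of G# minor, so the chord is in root position.
A triad in root position is figured 5/3, conventionally abbreviated (no figures — root-position triad).

no figures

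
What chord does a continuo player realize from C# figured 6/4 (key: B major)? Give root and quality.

F# major

The figures 6/4 indicate a triad in second inversion.
In second inversion the root lies a fourth above the bass: a fourth above C# in B major is F#.
The chord tones are C#, F#, A#, giving F# major.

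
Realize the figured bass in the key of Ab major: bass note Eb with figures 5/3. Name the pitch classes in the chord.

Eb, G, Bb

A third above Eb in this key is G.
A fifth above Eb in this key is Bb.
Together with the bass Eb, this spells Eb major in root position.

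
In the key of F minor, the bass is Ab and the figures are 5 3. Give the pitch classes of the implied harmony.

A third above Ab in this key is C.
A fifth above Ab in this key is Eb.
Together with the bass Ab, this spells Ab major in root position.

Ab, C, Eb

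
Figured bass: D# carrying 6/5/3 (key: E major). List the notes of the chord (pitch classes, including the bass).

D#, F#, A, B

A third above D# in this key is F#.
A fifth above D# in this key is A.
A sixth above D# in this key is B.
Together with the bass D#, this spells B dominant seventh in first inversion.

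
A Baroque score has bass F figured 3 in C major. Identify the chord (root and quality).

The figures 3 indicate a triad in root position.
In root position the bass is the root, so the root is F.
The chord tones are F, A, C, giving F major.

F major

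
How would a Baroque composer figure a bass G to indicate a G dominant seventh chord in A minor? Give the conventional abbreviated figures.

G is the root of G dominant seventh, so the chord is in root position.
A seventh chord in root position is figured 7/5/3, conventionally abbreviated 7.

7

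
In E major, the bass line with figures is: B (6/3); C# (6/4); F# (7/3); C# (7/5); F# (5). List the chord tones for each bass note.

B (6/3): B, D#, G#.
C# (6/4): C#, F#, A.
F# (7/5/3): F#, A, C#, E.
C# (7/5/3): C#, E, G#, B.
F# (5/3): F#, A, C#.

B, D#, G# | C#, F#, A | F#, A, C#, E | C#, E, G#, B | F#, A, C#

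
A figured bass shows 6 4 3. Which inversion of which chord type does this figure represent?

Intervals of 6/4/3 above the bass form a seventh chord; the bass is the fifth, so this is second inversion.

seventh chord, second inversion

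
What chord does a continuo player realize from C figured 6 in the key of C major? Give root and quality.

The figures 6 indicate a triad in first inversion.
In first inversion the root lies a sixth above the bass: a sixth above C in C major is A.
The chord tones are C, E, A, giving A minor.

A minor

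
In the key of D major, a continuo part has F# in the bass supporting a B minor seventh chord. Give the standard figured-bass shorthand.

4/3

F# is the fifth of B minor seventh, so the chord is in second inversion.
A seventh chord in second inversion is figured 6/4/3, conventionally abbreviated 4/3.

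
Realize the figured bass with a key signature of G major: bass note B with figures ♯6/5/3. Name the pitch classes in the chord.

B, D, F#, G#

A third above B in this key is D.
A fifth above B in this key is F#.
A sixth above B in this key is G, raised to G# by the sharp.
Together with the bass B, this spells G# half-diminished seventh in first inversion.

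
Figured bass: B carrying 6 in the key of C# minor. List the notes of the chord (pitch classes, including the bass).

B, D#, G#

The written figures 6 are shorthand for 6/3: the 3 is implied.
A third above B in this key is D#.
A sixth above B in this key is G#.
Together with the bass B, this spells G# minor in first inversion.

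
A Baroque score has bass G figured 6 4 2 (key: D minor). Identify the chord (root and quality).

The figures 6 4 2 indicate a seventh chord in third inversion.
In third inversion the root lies a second above the bass: a second above G in D minor is A.
The chord tones are G, A, C, E, giving A minor seventh.

A minor seventh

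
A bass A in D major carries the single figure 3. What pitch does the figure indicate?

Counting 2 letter steps above A lands on C; in D major, that letter is C#.

C#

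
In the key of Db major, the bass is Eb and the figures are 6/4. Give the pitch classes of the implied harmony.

A fourth above Eb in this key is Ab.
A sixth above Eb in this key is C.
Together with the bass Eb, this spells Ab major in second inversion.

Eb, Ab, C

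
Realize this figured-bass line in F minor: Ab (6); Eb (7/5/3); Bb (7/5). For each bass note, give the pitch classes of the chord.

Ab (6/3): Ab, C, F.
Eb (7/5/3): Eb, G, Bb, Db.
Bb (7/5/3): Bb, Db, F, Ab.

Ab, C, F | Eb, G, Bb, Db | Bb, Db, F, Ab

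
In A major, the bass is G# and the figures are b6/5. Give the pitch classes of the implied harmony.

G#, B, D, Eb

The written figures b6/5 are shorthand for 6/5/3: the 3 is implied.
A third above G# in this key is B.
A fifth above G# in this key is D.
A sixth above G# in this key is E, lowered to Eb by the flat.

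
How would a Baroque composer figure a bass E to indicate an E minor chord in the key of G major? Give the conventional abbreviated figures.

no figures

E is the root of E minor, so the chord is in root position.
A triad in root position is figured 5/3, conventionally abbreviated (no figures — root-position triad).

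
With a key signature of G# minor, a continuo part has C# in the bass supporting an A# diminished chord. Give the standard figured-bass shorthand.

6

C# is the third of A# diminished, so the chord is in first inversion.
A triad in first inversion is figured 6/3, conventionally abbreviated 6.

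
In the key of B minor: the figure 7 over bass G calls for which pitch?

F#

Counting 6 letter steps above G lands on F; in B minor, that letter is F#.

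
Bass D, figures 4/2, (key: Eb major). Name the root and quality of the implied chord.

The figures 4/2 indicate a seventh chord in third inversion.
In third inversion the root lies a second above the bass: a second above D in Eb major is Eb.
The chord tones are D, Eb, G, Bb, giving Eb major seventh.

Eb major seventh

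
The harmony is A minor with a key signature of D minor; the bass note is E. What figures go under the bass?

6/4

E is the fifth of A minor, so the chord is in second inversion.
A triad in second inversion is figured 6/4, conventionally abbreviated 6/4.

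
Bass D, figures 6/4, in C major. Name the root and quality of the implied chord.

The figures 6/4 indicate a triad in second inversion.
In second inversion the root lies a fourth above the bass: a fourth above D in C major is G.
The chord tones are D, G, B, giving G major.

G major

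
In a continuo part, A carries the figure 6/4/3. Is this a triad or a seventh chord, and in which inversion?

Intervals of 6/4/3 above the bass form a seventh chord; the bass is the fifth, so this is second inversion.

seventh chord, second inversion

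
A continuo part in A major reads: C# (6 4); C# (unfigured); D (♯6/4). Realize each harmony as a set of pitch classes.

C# (6/4): C#, F#, A.
C# (5/3): C#, E, G#.
D (#6/4): D, G#, B#.

C#, F#, A | C#, E, G# | D, G#, B#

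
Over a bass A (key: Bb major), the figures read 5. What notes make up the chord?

A, C, Eb

The written figures 5 are shorthand for 5/3: the 3 is implied.
A third above A in this key is C.
A fifth above A in this key is Eb.
Together with the bass A, this spells A diminished in root position.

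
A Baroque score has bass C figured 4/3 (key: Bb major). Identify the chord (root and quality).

The figures 4/3 indicate a seventh chord in second inversion.
In second inversion the root lies a fourth above the bass: a fourth above C in Bb major is F.
The chord tones are C, Eb, F, A, giving F dominant seventh.

F dominant seventh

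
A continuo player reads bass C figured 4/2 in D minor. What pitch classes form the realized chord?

The written figures 4/2 are shorthand for 6/4/2: the 6 is implied.
A second above C in this key is D.
A fourth above C in this key is F.
A sixth above C in this key is A.
Together with the bass C, this spells D minor seventh in third inversion.

C, D, F, A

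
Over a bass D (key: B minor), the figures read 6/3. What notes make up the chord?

D, F#, B

A third above D in this key is F#.
A sixth above D in this key is B.
Together with the bass D, this spells B minor in first inversion.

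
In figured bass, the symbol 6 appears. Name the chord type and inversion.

6 is shorthand for 6/3.
Intervals of 6/3 above the bass form a triad; the bass is the third, so this is first inversion.

triad, first inversion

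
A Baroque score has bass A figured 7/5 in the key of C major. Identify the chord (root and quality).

A minor seventh

The figures 7/5 indicate a seventh chord in root position.
In root position the bass is the root, so the root is A.
The chord tones are A, C, E, G, giving A minor seventh.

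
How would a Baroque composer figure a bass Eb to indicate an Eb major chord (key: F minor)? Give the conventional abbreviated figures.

no figures

Eb is the root of Eb major, so the chord is in root position.
A triad in root position is figured 5/3, conventionally abbreviated (no figures — root-position triad).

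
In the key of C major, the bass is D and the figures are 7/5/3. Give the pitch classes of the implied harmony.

A third above D in this key is F.
A fifth above D in this key is A.
A seventh above D in this key is C.
Together with the bass D, this spells D minor seventh in root position.

D, F, A, C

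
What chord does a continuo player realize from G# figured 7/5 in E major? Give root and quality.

The figures 7/5 indicate a seventh chord in root position.
In root position the bass is the root, so the root is G#.
The chord tones are G#, B, D#, F#, giving G# minor seventh.

G# minor seventh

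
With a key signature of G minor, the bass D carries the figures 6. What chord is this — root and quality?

The figures 6 indicate a triad in first inversion.
In first inversion the root lies a sixth above the bass: a sixth above D in G minor is Bb.
The chord tones are D, F, Bb, giving Bb major.

Bb major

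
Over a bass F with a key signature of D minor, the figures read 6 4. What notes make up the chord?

F, Bb, D

A fourth above F in this key is Bb.
A sixth above F in this key is D.
Together with the bass F, this spells Bb major in second inversion.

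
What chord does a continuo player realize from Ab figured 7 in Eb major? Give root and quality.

The figures 7 indicate a seventh chord in root position.
In root position the bass is the root, so the root is Ab.
The chord tones are Ab, C, Eb, G, giving Ab major seventh.

Ab major seventh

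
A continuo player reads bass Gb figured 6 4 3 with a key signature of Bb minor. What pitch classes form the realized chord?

Gb, Bb, C, Eb

A third above Gb in this key is Bb.
A fourth above Gb in this key is C.
A sixth above Gb in this key is Eb.
Together with the bass Gb, this spells C half-diminished seventh in second inversion.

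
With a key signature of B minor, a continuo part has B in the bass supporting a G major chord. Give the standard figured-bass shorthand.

6

B is the third of G major, so the chord is in first inversion.
A triad in first inversion is figured 6/3, conventionally abbreviated 6.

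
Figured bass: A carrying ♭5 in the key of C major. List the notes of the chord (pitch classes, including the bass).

The written figures ♭5 are shorthand for 5/3: the 3 is implied.
A third above A in this key is C.
A fifth above A in this key is E, lowered to Eb by the flat.
Together with the bass A, this spells A diminished in root position.

A, C, Eb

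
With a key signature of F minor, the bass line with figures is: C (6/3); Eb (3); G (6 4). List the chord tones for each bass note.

C, Eb, Ab | Eb, G, Bb | G, C, Eb

C (6/3): C, Eb, Ab.
Eb (5/3): Eb, G, Bb.
G (6/4): G, C, Eb.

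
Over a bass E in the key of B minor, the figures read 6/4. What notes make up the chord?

A fourth above E in this key is A.
A sixth above E in this key is C#.
Together with the bass E, this spells A major in second inversion.

E, A, C#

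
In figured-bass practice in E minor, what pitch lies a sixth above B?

G

Counting 5 letter steps above B lands on G; in E minor, that letter is G.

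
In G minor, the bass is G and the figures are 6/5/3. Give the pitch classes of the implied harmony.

A third above G in this key is Bb.
A fifth above G in this key is D.
A sixth above G in this key is Eb.
Together with the bass G, this spells Eb major seventh in first inversion.

G, Bb, D, Eb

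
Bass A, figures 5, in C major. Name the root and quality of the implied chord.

A minor

The figures 5 indicate a triad in root position.
In root position the bass is the root, so the root is A.
The chord tones are A, C, E, giving A minor.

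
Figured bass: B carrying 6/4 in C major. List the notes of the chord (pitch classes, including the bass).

B, E, G

A fourth above B in this key is E.
A sixth above B in this key is G.
Together with the bass B, this spells E minor in second inversion.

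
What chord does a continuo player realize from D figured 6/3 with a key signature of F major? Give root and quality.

The figures 6/3 indicate a triad in first inversion.
In first inversion the root lies a sixth above the bass: a sixth above D in F major is Bb.
The chord tones are D, F, Bb, giving Bb major.

Bb major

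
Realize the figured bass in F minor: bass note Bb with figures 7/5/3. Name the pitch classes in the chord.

A third above Bb in this key is Db.
A fifth above Bb in this key is F.
A seventh above Bb in this key is Ab.
Together with the bass Bb, this spells Bb minor seventh in root position.

Bb, Db, F, Ab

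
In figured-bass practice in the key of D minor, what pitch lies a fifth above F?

C

Counting 4 letter steps above F lands on C; in D minor, that letter is C.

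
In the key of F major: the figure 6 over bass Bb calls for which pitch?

G

Counting 5 letter steps above Bb lands on G; in F major, that letter is G.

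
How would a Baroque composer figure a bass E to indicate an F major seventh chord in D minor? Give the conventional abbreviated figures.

4/2

E is the seventh of F major seventh, so the chord is in third inversion.
A seventh chord in third inversion is figured 6/4/2, conventionally abbreviated 4/2.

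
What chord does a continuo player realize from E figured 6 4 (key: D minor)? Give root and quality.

The figures 6 4 indicate a triad in second inversion.
In second inversion the root lies a fourth above the bass: a fourth above E in D minor is A.
The chord tones are E, A, C, giving A minor.

A minor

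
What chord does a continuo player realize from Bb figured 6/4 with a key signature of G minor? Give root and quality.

Eb major

The figures 6/4 indicate a triad in second inversion.
In second inversion the root lies a fourth above the bass: a fourth above Bb in G minor is Eb.
The chord tones are Bb, Eb, G, giving Eb major.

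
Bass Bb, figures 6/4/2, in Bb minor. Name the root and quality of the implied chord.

The figures 6/4/2 indicate a seventh chord in third inversion.
In third inversion the root lies a second above the bass: a second above Bb in Bb minor is C.
The chord tones are Bb, C, Eb, Gb, giving C half-diminished seventh.

C half-diminished seventh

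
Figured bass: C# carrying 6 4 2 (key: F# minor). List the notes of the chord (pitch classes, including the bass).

A second above C# in this key is D.
A fourth above C# in this key is F#.
A sixth above C# in this key is A.
Together with the bass C#, this spells D major seventh in third inversion.

C#, D, F#, A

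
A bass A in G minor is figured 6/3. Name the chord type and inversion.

Intervals of 6/3 above the bass form a triad; the bass is the third, so this is first inversion.

triad, first inversion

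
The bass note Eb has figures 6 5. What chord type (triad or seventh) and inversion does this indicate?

6 5 is shorthand for 6/5/3.
Intervals of 6/5/3 above the bass form a seventh chord; the bass is the third, so this is first inversion.

seventh chord, first inversion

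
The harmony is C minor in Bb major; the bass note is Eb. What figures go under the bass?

6

Eb is the third of C minor, so the chord is in first inversion.
A triad in first inversion is figured 6/3, conventionally abbreviated 6.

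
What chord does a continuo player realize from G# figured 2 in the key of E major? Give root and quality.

A major seventh

The figures 2 indicate a seventh chord in third inversion.
In third inversion the root lies a second above the bass: a second above G# in E major is A.
The chord tones are G#, A, C#, E, giving A major seventh.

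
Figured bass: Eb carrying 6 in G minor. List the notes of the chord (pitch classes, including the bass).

The written figures 6 are shorthand for 6/3: the 3 is implied.
A third above Eb in this key is G.
A sixth above Eb in this key is C.
Together with the bass Eb, this spells C minor in first inversion.

Eb, G, C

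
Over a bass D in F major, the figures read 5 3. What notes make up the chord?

A third above D in this key is F.
A fifth above D in this key is A.
Together with the bass D, this spells D minor in root position.

D, F, A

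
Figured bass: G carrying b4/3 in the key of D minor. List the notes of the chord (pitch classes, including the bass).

G, Bb, Cb, E

The written figures b4/3 are shorthand for 6/4/3: the 6 is implied.
A third above G in this key is Bb.
A fourth above G in this key is C, lowered to Cb by the flat.
A sixth above G in this key is E.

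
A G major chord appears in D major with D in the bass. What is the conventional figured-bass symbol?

D is the fifth of G major, so the chord is in second inversion.
A triad in second inversion is figured 6/4, conventionally abbreviated 6/4.

6/4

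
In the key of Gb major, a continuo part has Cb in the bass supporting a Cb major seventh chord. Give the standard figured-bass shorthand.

Cb is the root of Cb major seventh, so the chord is in root position.
A seventh chord in root position is figured 7/5/3, conventionally abbreviated 7.

7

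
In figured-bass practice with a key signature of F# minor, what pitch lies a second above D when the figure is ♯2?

E#

Counting 1 letter step above D lands on E; in F# minor, that letter is E.
The #2 figure raises it a semitone, giving E#.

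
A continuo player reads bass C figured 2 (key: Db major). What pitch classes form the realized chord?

C, Db, F, Ab

The written figures 2 are shorthand for 6/4/2: the 6/4 are implied.
A second above C in this key is Db.
A fourth above C in this key is F.
A sixth above C in this key is Ab.
Together with the bass C, this spells Db major seventh in third inversion.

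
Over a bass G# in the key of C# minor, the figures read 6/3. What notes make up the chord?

G#, B, E

A third above G# in this key is B.
A sixth above G# in this key is E.
Together with the bass G#, this spells E major in first inversion.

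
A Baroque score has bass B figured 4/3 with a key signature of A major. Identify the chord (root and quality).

E dominant seventh

The figures 4/3 indicate a seventh chord in second inversion.
In second inversion the root lies a fourth above the bass: a fourth above B in A major is E.
The chord tones are B, D, E, G#, giving E dominant seventh.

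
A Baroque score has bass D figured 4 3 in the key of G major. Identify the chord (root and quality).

G major seventh

The figures 4 3 indicate a seventh chord in second inversion.
In second inversion the root lies a fourth above the bass: a fourth above D in G major is G.
The chord tones are D, F#, G, B, giving G major seventh.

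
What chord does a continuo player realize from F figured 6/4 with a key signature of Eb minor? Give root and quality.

Bb minor

The figures 6/4 indicate a triad in second inversion.
In second inversion the root lies a fourth above the bass: a fourth above F in Eb minor is Bb.
The chord tones are F, Bb, Db, giving Bb minor.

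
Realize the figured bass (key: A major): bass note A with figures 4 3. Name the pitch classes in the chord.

The written figures 4 3 are shorthand for 6/4/3: the 6 is implied.
A third above A in this key is C#.
A fourth above A in this key is D.
A sixth above A in this key is F#.
Together with the bass A, this spells D major seventh in second inversion.

A, C#, D, F#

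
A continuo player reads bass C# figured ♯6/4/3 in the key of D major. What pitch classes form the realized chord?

A third above C# in this key is E.
A fourth above C# in this key is F#.
A sixth above C# in this key is A, raised to A# by the sharp.
Together with the bass C#, this spells F# dominant seventh in second inversion.

C#, E, F#, A#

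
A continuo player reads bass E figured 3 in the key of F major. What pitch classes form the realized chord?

The written figures 3 are shorthand for 5/3: the 5 is implied.
A third above E in this key is G.
A fifth above E in this key is Bb.
Together with the bass E, this spells E diminished in root position.

E, G, Bb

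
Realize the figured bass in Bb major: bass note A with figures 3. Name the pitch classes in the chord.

The written figures 3 are shorthand for 5/3: the 5 is implied.
A third above A in this key is C.
A fifth above A in this key is Eb.
Together with the bass A, this spells A diminished in root position.

A, C, Eb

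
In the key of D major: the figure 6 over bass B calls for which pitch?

Counting 5 letter steps above B lands on G; in D major, that letter is G.

G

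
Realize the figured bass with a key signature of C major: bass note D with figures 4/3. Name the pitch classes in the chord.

The written figures 4/3 are shorthand for 6/4/3: the 6 is implied.
A third above D in this key is F.
A fourth above D in this key is G.
A sixth above D in this key is B.
Together with the bass D, this spells G dominant seventh in second inversion.

D, F, G, B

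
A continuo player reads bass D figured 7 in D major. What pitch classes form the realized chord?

D, F#, A, C#

The written figures 7 are shorthand for 7/5/3: the 5/3 are implied.
A third above D in this key is F#.
A fifth above D in this key is A.
A seventh above D in this key is C#.
Together with the bass D, this spells D major seventh in root position.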